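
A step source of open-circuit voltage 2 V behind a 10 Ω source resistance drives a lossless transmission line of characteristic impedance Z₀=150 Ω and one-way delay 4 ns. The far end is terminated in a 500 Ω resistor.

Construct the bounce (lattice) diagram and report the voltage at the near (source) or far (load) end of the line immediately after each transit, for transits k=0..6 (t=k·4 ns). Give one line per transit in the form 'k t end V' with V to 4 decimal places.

Γ_L=0.538462, Γ_S=-0.875000; launch V₁=2·150/160=1.875000
k=0 src: V=1.8750
k=1 load: inc=1.875000, refl=1.875000·0.538462=1.0096; V=0.000000+1.875000+1.009615=2.8846
k=2 src: inc=1.009615, refl=1.009615·-0.875000=-0.8834; V=1.875000+1.009615+-0.883413=2.0012
k=3 load: inc=-0.883413, refl=-0.883413·0.538462=-0.4757; V=2.884615+-0.883413+-0.475684=1.5255
k=4 src: inc=-0.475684, refl=-0.475684·-0.875000=0.4162; V=2.001202+-0.475684+0.416224=1.9417
k=5 load: inc=0.416224, refl=0.416224·0.538462=0.2241; V=1.525518+0.416224+0.224120=2.1659
k=6 src: inc=0.224120, refl=0.224120·-0.875000=-0.1961; V=1.941741+0.224120+-0.196105=1.9698

0 0 source 1.8750
1 4 load 2.8846
2 8 source 2.0012
3 12 load 1.5255
4 16 source 1.9417
5 20 load 2.1659
6 24 source 1.9698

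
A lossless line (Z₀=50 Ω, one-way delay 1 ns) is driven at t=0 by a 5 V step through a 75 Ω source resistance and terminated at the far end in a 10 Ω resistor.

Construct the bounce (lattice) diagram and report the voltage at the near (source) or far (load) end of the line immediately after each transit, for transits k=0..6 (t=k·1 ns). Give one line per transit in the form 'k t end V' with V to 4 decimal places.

0 0 source 2.0000
1 1 load 0.6667
2 2 source 0.4000
3 3 load 0.5778
4 4 source 0.6133
5 5 load 0.5896
6 6 source 0.5849

Γ_L=-0.666667, Γ_S=0.200000; launch V₁=5·50/125=2.000000
k=0 src: V=2.0000
k=1 load: inc=2.000000, refl=2.000000·-0.666667=-1.3333; V=0.000000+2.000000+-1.333333=0.6667
k=2 src: inc=-1.333333, refl=-1.333333·0.200000=-0.2667; V=2.000000+-1.333333+-0.266667=0.4000
k=3 load: inc=-0.266667, refl=-0.266667·-0.666667=0.1778; V=0.666667+-0.266667+0.177778=0.5778
k=4 src: inc=0.177778, refl=0.177778·0.200000=0.0356; V=0.400000+0.177778+0.035556=0.6133
k=5 load: inc=0.035556, refl=0.035556·-0.666667=-0.0237; V=0.577778+0.035556+-0.023704=0.5896
k=6 src: inc=-0.023704, refl=-0.023704·0.200000=-0.0047; V=0.613333+-0.023704+-0.004741=0.5849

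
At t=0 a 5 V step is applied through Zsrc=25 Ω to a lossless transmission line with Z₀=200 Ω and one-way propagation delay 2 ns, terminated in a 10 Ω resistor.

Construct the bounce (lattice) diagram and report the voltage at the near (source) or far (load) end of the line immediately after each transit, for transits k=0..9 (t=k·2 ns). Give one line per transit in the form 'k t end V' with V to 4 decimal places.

0 0 source 4.4444
1 2 load 0.4233
2 4 source 3.5509
3 6 load 0.7211
4 8 source 2.9220
5 10 load 0.9308
6 12 source 2.4795
7 14 load 1.0783
8 16 source 2.1681
9 18 load 1.1821

Γ_L=-0.904762, Γ_S=-0.777778; launch V₁=5·200/225=4.444444
k=0 src: V=4.4444
k=1 load: inc=4.444444, refl=4.444444·-0.904762=-4.0212; V=0.000000+4.444444+-4.021164=0.4233
k=2 src: inc=-4.021164, refl=-4.021164·-0.777778=3.1276; V=4.444444+-4.021164+3.127572=3.5509
k=3 load: inc=3.127572, refl=3.127572·-0.904762=-2.8297; V=0.423280+3.127572+-2.829708=0.7211
k=4 src: inc=-2.829708, refl=-2.829708·-0.777778=2.2009; V=3.550852+-2.829708+2.200884=2.9220
k=5 load: inc=2.200884, refl=2.200884·-0.904762=-1.9913; V=0.721144+2.200884+-1.991276=0.9308
k=6 src: inc=-1.991276, refl=-1.991276·-0.777778=1.5488; V=2.922028+-1.991276+1.548770=2.4795
k=7 load: inc=1.548770, refl=1.548770·-0.904762=-1.4013; V=0.930752+1.548770+-1.401268=1.0783
k=8 src: inc=-1.401268, refl=-1.401268·-0.777778=1.0899; V=2.479523+-1.401268+1.089875=2.1681
k=9 load: inc=1.089875, refl=1.089875·-0.904762=-0.9861; V=1.078254+1.089875+-0.986078=1.1821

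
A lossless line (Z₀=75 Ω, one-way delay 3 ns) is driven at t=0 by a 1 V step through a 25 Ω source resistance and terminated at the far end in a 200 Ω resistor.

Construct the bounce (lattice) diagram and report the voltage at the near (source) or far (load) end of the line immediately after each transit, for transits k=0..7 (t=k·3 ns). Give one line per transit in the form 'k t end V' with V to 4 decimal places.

0 0 source 0.7500
1 3 load 1.0909
2 6 source 0.9205
3 9 load 0.8430
4 12 source 0.8817
5 15 load 0.8993
6 18 source 0.8905
7 21 load 0.8865

Γ_L=0.454545, Γ_S=-0.500000; launch V₁=1·75/100=0.750000
k=0 src: V=0.7500
k=1 load: inc=0.750000, refl=0.750000·0.454545=0.3409; V=0.000000+0.750000+0.340909=1.0909
k=2 src: inc=0.340909, refl=0.340909·-0.500000=-0.1705; V=0.750000+0.340909+-0.170455=0.9205
k=3 load: inc=-0.170455, refl=-0.170455·0.454545=-0.0775; V=1.090909+-0.170455+-0.077479=0.8430
k=4 src: inc=-0.077479, refl=-0.077479·-0.500000=0.0387; V=0.920455+-0.077479+0.038740=0.8817
k=5 load: inc=0.038740, refl=0.038740·0.454545=0.0176; V=0.842975+0.038740+0.017609=0.8993
k=6 src: inc=0.017609, refl=0.017609·-0.500000=-0.0088; V=0.881715+0.017609+-0.008804=0.8905
k=7 load: inc=-0.008804, refl=-0.008804·0.454545=-0.0040; V=0.899324+-0.008804+-0.004002=0.8865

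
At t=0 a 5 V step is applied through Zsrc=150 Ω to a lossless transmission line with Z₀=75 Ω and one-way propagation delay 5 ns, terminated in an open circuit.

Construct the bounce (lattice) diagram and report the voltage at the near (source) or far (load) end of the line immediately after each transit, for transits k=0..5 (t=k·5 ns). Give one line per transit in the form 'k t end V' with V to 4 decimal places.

0 0 source 1.6667
1 5 load 3.3333
2 10 source 3.8889
3 15 load 4.4444
4 20 source 4.6296
5 25 load 4.8148

Γ_L=1.000000, Γ_S=0.333333; launch V₁=5·75/225=1.666667
k=0 src: V=1.6667
k=1 load: inc=1.666667, refl=1.666667·1.000000=1.6667; V=0.000000+1.666667+1.666667=3.3333
k=2 src: inc=1.666667, refl=1.666667·0.333333=0.5556; V=1.666667+1.666667+0.555556=3.8889
k=3 load: inc=0.555556, refl=0.555556·1.000000=0.5556; V=3.333333+0.555556+0.555556=4.4444
k=4 src: inc=0.555556, refl=0.555556·0.333333=0.1852; V=3.888889+0.555556+0.185185=4.6296
k=5 load: inc=0.185185, refl=0.185185·1.000000=0.1852; V=4.444444+0.185185+0.185185=4.8148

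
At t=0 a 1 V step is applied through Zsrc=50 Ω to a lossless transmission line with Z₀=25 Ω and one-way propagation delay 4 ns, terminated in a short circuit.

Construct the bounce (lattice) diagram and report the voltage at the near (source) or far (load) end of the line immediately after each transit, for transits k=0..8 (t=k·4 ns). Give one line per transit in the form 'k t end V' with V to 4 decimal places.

Γ_L=-1.000000, Γ_S=0.333333; launch V₁=1·25/75=0.333333
k=0 src: V=0.3333
k=1 load: inc=0.333333, refl=0.333333·-1.000000=-0.3333; V=0.000000+0.333333+-0.333333=0.0000
k=2 src: inc=-0.333333, refl=-0.333333·0.333333=-0.1111; V=0.333333+-0.333333+-0.111111=-0.1111
k=3 load: inc=-0.111111, refl=-0.111111·-1.000000=0.1111; V=0.000000+-0.111111+0.111111=0.0000
k=4 src: inc=0.111111, refl=0.111111·0.333333=0.0370; V=-0.111111+0.111111+0.037037=0.0370
k=5 load: inc=0.037037, refl=0.037037·-1.000000=-0.0370; V=0.000000+0.037037+-0.037037=0.0000
k=6 src: inc=-0.037037, refl=-0.037037·0.333333=-0.0123; V=0.037037+-0.037037+-0.012346=-0.0123
k=7 load: inc=-0.012346, refl=-0.012346·-1.000000=0.0123; V=0.000000+-0.012346+0.012346=0.0000
k=8 src: inc=0.012346, refl=0.012346·0.333333=0.0041; V=-0.012346+0.012346+0.004115=0.0041

0 0 source 0.3333
1 4 load 0.0000
2 8 source -0.1111
3 12 load 0.0000
4 16 source 0.0370
5 20 load 0.0000
6 24 source -0.0123
7 28 load 0.0000
8 32 source 0.0041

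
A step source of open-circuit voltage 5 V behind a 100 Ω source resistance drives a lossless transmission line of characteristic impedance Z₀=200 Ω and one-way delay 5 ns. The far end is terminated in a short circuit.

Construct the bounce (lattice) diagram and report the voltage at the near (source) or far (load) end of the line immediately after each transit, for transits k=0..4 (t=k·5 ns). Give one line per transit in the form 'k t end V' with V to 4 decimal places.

Γ_L=-1.000000, Γ_S=-0.333333; launch V₁=5·200/300=3.333333
k=0 src: V=3.3333
k=1 load: inc=3.333333, refl=3.333333·-1.000000=-3.3333; V=0.000000+3.333333+-3.333333=0.0000
k=2 src: inc=-3.333333, refl=-3.333333·-0.333333=1.1111; V=3.333333+-3.333333+1.111111=1.1111
k=3 load: inc=1.111111, refl=1.111111·-1.000000=-1.1111; V=0.000000+1.111111+-1.111111=0.0000
k=4 src: inc=-1.111111, refl=-1.111111·-0.333333=0.3704; V=1.111111+-1.111111+0.370370=0.3704

0 0 source 3.3333
1 5 load 0.0000
2 10 source 1.1111
3 15 load 0.0000
4 20 source 0.3704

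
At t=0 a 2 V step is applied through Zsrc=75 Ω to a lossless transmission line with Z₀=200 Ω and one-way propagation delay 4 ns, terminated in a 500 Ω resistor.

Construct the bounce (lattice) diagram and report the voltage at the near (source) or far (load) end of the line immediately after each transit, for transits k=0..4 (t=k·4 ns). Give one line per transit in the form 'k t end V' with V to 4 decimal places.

Γ_L=0.428571, Γ_S=-0.454545; launch V₁=2·200/275=1.454545
k=0 src: V=1.4545
k=1 load: inc=1.454545, refl=1.454545·0.428571=0.6234; V=0.000000+1.454545+0.623377=2.0779
k=2 src: inc=0.623377, refl=0.623377·-0.454545=-0.2834; V=1.454545+0.623377+-0.283353=1.7946
k=3 load: inc=-0.283353, refl=-0.283353·0.428571=-0.1214; V=2.077922+-0.283353+-0.121437=1.6731
k=4 src: inc=-0.121437, refl=-0.121437·-0.454545=0.0552; V=1.794569+-0.121437+0.055199=1.7283

0 0 source 1.4545
1 4 load 2.0779
2 8 source 1.7946
3 12 load 1.6731
4 16 source 1.7283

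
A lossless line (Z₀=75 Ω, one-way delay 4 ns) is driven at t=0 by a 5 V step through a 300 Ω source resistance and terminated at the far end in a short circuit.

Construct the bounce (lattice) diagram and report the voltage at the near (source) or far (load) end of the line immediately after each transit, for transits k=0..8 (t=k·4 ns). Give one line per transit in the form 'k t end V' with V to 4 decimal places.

0 0 source 1.0000
1 4 load 0.0000
2 8 source -0.6000
3 12 load 0.0000
4 16 source 0.3600
5 20 load 0.0000
6 24 source -0.2160
7 28 load 0.0000
8 32 source 0.1296

Γ_L=-1.000000, Γ_S=0.600000; launch V₁=5·75/375=1.000000
k=0 src: V=1.0000
k=1 load: inc=1.000000, refl=1.000000·-1.000000=-1.0000; V=0.000000+1.000000+-1.000000=0.0000
k=2 src: inc=-1.000000, refl=-1.000000·0.600000=-0.6000; V=1.000000+-1.000000+-0.600000=-0.6000
k=3 load: inc=-0.600000, refl=-0.600000·-1.000000=0.6000; V=0.000000+-0.600000+0.600000=0.0000
k=4 src: inc=0.600000, refl=0.600000·0.600000=0.3600; V=-0.600000+0.600000+0.360000=0.3600
k=5 load: inc=0.360000, refl=0.360000·-1.000000=-0.3600; V=0.000000+0.360000+-0.360000=0.0000
k=6 src: inc=-0.360000, refl=-0.360000·0.600000=-0.2160; V=0.360000+-0.360000+-0.216000=-0.2160
k=7 load: inc=-0.216000, refl=-0.216000·-1.000000=0.2160; V=0.000000+-0.216000+0.216000=0.0000
k=8 src: inc=0.216000, refl=0.216000·0.600000=0.1296; V=-0.216000+0.216000+0.129600=0.1296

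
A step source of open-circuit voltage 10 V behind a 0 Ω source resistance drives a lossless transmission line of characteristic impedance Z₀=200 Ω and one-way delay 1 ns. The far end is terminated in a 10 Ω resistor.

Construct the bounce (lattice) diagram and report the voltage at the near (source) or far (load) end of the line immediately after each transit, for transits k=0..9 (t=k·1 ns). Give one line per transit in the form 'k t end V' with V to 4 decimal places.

0 0 source 10.0000
1 1 load 0.9524
2 2 source 10.0000
3 3 load 1.8141
4 4 source 10.0000
5 5 load 2.5937
6 6 source 10.0000
7 7 load 3.2990
8 8 source 10.0000
9 9 load 3.9372

Γ_L=-0.904762, Γ_S=-1.000000; launch V₁=10·200/200=10.000000
k=0 src: V=10.0000
k=1 load: inc=10.000000, refl=10.000000·-0.904762=-9.0476; V=0.000000+10.000000+-9.047619=0.9524
k=2 src: inc=-9.047619, refl=-9.047619·-1.000000=9.0476; V=10.000000+-9.047619+9.047619=10.0000
k=3 load: inc=9.047619, refl=9.047619·-0.904762=-8.1859; V=0.952381+9.047619+-8.185941=1.8141
k=4 src: inc=-8.185941, refl=-8.185941·-1.000000=8.1859; V=10.000000+-8.185941+8.185941=10.0000
k=5 load: inc=8.185941, refl=8.185941·-0.904762=-7.4063; V=1.814059+8.185941+-7.406328=2.5937
k=6 src: inc=-7.406328, refl=-7.406328·-1.000000=7.4063; V=10.000000+-7.406328+7.406328=10.0000
k=7 load: inc=7.406328, refl=7.406328·-0.904762=-6.7010; V=2.593672+7.406328+-6.700963=3.2990
k=8 src: inc=-6.700963, refl=-6.700963·-1.000000=6.7010; V=10.000000+-6.700963+6.700963=10.0000
k=9 load: inc=6.700963, refl=6.700963·-0.904762=-6.0628; V=3.299037+6.700963+-6.062776=3.9372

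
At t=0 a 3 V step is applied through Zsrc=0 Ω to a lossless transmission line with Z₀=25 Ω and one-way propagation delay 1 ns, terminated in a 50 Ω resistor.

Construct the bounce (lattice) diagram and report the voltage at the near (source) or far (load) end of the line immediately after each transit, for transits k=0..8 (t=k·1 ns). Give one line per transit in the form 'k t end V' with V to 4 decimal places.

0 0 source 3.0000
1 1 load 4.0000
2 2 source 3.0000
3 3 load 2.6667
4 4 source 3.0000
5 5 load 3.1111
6 6 source 3.0000
7 7 load 2.9630
8 8 source 3.0000

Γ_L=0.333333, Γ_S=-1.000000; launch V₁=3·25/25=3.000000
k=0 src: V=3.0000
k=1 load: inc=3.000000, refl=3.000000·0.333333=1.0000; V=0.000000+3.000000+1.000000=4.0000
k=2 src: inc=1.000000, refl=1.000000·-1.000000=-1.0000; V=3.000000+1.000000+-1.000000=3.0000
k=3 load: inc=-1.000000, refl=-1.000000·0.333333=-0.3333; V=4.000000+-1.000000+-0.333333=2.6667
k=4 src: inc=-0.333333, refl=-0.333333·-1.000000=0.3333; V=3.000000+-0.333333+0.333333=3.0000
k=5 load: inc=0.333333, refl=0.333333·0.333333=0.1111; V=2.666667+0.333333+0.111111=3.1111
k=6 src: inc=0.111111, refl=0.111111·-1.000000=-0.1111; V=3.000000+0.111111+-0.111111=3.0000
k=7 load: inc=-0.111111, refl=-0.111111·0.333333=-0.0370; V=3.111111+-0.111111+-0.037037=2.9630
k=8 src: inc=-0.037037, refl=-0.037037·-1.000000=0.0370; V=3.000000+-0.037037+0.037037=3.0000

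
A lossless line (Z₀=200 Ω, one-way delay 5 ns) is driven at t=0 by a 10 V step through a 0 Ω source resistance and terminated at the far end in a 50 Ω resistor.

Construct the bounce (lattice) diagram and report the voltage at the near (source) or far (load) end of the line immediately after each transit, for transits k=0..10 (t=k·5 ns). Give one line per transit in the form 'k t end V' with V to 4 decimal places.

Γ_L=-0.600000, Γ_S=-1.000000; launch V₁=10·200/200=10.000000
k=0 src: V=10.0000
k=1 load: inc=10.000000, refl=10.000000·-0.600000=-6.0000; V=0.000000+10.000000+-6.000000=4.0000
k=2 src: inc=-6.000000, refl=-6.000000·-1.000000=6.0000; V=10.000000+-6.000000+6.000000=10.0000
k=3 load: inc=6.000000, refl=6.000000·-0.600000=-3.6000; V=4.000000+6.000000+-3.600000=6.4000
k=4 src: inc=-3.600000, refl=-3.600000·-1.000000=3.6000; V=10.000000+-3.600000+3.600000=10.0000
k=5 load: inc=3.600000, refl=3.600000·-0.600000=-2.1600; V=6.400000+3.600000+-2.160000=7.8400
k=6 src: inc=-2.160000, refl=-2.160000·-1.000000=2.1600; V=10.000000+-2.160000+2.160000=10.0000
k=7 load: inc=2.160000, refl=2.160000·-0.600000=-1.2960; V=7.840000+2.160000+-1.296000=8.7040
k=8 src: inc=-1.296000, refl=-1.296000·-1.000000=1.2960; V=10.000000+-1.296000+1.296000=10.0000
k=9 load: inc=1.296000, refl=1.296000·-0.600000=-0.7776; V=8.704000+1.296000+-0.777600=9.2224
k=10 src: inc=-0.777600, refl=-0.777600·-1.000000=0.7776; V=10.000000+-0.777600+0.777600=10.0000

0 0 source 10.0000
1 5 load 4.0000
2 10 source 10.0000
3 15 load 6.4000
4 20 source 10.0000
5 25 load 7.8400
6 30 source 10.0000
7 35 load 8.7040
8 40 source 10.0000
9 45 load 9.2224
10 50 source 10.0000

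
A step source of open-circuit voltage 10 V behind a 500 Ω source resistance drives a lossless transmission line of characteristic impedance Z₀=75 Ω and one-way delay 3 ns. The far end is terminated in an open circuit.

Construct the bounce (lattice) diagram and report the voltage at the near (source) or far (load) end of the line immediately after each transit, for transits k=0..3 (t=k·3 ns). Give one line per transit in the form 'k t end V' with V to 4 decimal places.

0 0 source 1.3043
1 3 load 2.6087
2 6 source 3.5728
3 9 load 4.5369

Γ_L=1.000000, Γ_S=0.739130; launch V₁=10·75/575=1.304348
k=0 src: V=1.3043
k=1 load: inc=1.304348, refl=1.304348·1.000000=1.3043; V=0.000000+1.304348+1.304348=2.6087
k=2 src: inc=1.304348, refl=1.304348·0.739130=0.9641; V=1.304348+1.304348+0.964083=3.5728
k=3 load: inc=0.964083, refl=0.964083·1.000000=0.9641; V=2.608696+0.964083+0.964083=4.5369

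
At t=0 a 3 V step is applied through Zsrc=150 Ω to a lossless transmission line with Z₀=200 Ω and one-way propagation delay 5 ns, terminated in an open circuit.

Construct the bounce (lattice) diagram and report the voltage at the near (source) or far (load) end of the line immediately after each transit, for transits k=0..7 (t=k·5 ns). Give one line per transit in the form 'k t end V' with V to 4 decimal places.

Γ_L=1.000000, Γ_S=-0.142857; launch V₁=3·200/350=1.714286
k=0 src: V=1.7143
k=1 load: inc=1.714286, refl=1.714286·1.000000=1.7143; V=0.000000+1.714286+1.714286=3.4286
k=2 src: inc=1.714286, refl=1.714286·-0.142857=-0.2449; V=1.714286+1.714286+-0.244898=3.1837
k=3 load: inc=-0.244898, refl=-0.244898·1.000000=-0.2449; V=3.428571+-0.244898+-0.244898=2.9388
k=4 src: inc=-0.244898, refl=-0.244898·-0.142857=0.0350; V=3.183673+-0.244898+0.034985=2.9738
k=5 load: inc=0.034985, refl=0.034985·1.000000=0.0350; V=2.938776+0.034985+0.034985=3.0087
k=6 src: inc=0.034985, refl=0.034985·-0.142857=-0.0050; V=2.973761+0.034985+-0.004998=3.0037
k=7 load: inc=-0.004998, refl=-0.004998·1.000000=-0.0050; V=3.008746+-0.004998+-0.004998=2.9988

0 0 source 1.7143
1 5 load 3.4286
2 10 source 3.1837
3 15 load 2.9388
4 20 source 2.9738
5 25 load 3.0087
6 30 source 3.0037
7 35 load 2.9988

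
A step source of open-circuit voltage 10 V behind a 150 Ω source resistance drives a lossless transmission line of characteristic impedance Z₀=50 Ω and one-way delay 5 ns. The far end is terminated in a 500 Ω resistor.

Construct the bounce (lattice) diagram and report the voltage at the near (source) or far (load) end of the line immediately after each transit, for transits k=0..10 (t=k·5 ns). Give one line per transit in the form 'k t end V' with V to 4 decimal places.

Γ_L=0.818182, Γ_S=0.500000; launch V₁=10·50/200=2.500000
k=0 src: V=2.5000
k=1 load: inc=2.500000, refl=2.500000·0.818182=2.0455; V=0.000000+2.500000+2.045455=4.5455
k=2 src: inc=2.045455, refl=2.045455·0.500000=1.0227; V=2.500000+2.045455+1.022727=5.5682
k=3 load: inc=1.022727, refl=1.022727·0.818182=0.8368; V=4.545455+1.022727+0.836777=6.4050
k=4 src: inc=0.836777, refl=0.836777·0.500000=0.4184; V=5.568182+0.836777+0.418388=6.8233
k=5 load: inc=0.418388, refl=0.418388·0.818182=0.3423; V=6.404959+0.418388+0.342318=7.1657
k=6 src: inc=0.342318, refl=0.342318·0.500000=0.1712; V=6.823347+0.342318+0.171159=7.3368
k=7 load: inc=0.171159, refl=0.171159·0.818182=0.1400; V=7.165665+0.171159+0.140039=7.4769
k=8 src: inc=0.140039, refl=0.140039·0.500000=0.0700; V=7.336824+0.140039+0.070020=7.5469
k=9 load: inc=0.070020, refl=0.070020·0.818182=0.0573; V=7.476863+0.070020+0.057289=7.6042
k=10 src: inc=0.057289, refl=0.057289·0.500000=0.0286; V=7.546882+0.057289+0.028644=7.6328

0 0 source 2.5000
1 5 load 4.5455
2 10 source 5.5682
3 15 load 6.4050
4 20 source 6.8233
5 25 load 7.1657
6 30 source 7.3368
7 35 load 7.4769
8 40 source 7.5469
9 45 load 7.6042
10 50 source 7.6328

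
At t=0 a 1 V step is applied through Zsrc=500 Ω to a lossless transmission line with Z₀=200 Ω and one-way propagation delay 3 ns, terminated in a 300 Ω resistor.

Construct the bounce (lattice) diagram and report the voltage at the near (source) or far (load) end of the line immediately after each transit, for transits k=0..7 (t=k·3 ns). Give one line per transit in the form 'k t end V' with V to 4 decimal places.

0 0 source 0.2857
1 3 load 0.3429
2 6 source 0.3673
3 9 load 0.3722
4 12 source 0.3743
5 15 load 0.3748
6 18 source 0.3749
7 21 load 0.3750

Γ_L=0.200000, Γ_S=0.428571; launch V₁=1·200/700=0.285714
k=0 src: V=0.2857
k=1 load: inc=0.285714, refl=0.285714·0.200000=0.0571; V=0.000000+0.285714+0.057143=0.3429
k=2 src: inc=0.057143, refl=0.057143·0.428571=0.0245; V=0.285714+0.057143+0.024490=0.3673
k=3 load: inc=0.024490, refl=0.024490·0.200000=0.0049; V=0.342857+0.024490+0.004898=0.3722
k=4 src: inc=0.004898, refl=0.004898·0.428571=0.0021; V=0.367347+0.004898+0.002099=0.3743
k=5 load: inc=0.002099, refl=0.002099·0.200000=0.0004; V=0.372245+0.002099+0.000420=0.3748
k=6 src: inc=0.000420, refl=0.000420·0.428571=0.0002; V=0.374344+0.000420+0.000180=0.3749
k=7 load: inc=0.000180, refl=0.000180·0.200000=0.0000; V=0.374764+0.000180+0.000036=0.3750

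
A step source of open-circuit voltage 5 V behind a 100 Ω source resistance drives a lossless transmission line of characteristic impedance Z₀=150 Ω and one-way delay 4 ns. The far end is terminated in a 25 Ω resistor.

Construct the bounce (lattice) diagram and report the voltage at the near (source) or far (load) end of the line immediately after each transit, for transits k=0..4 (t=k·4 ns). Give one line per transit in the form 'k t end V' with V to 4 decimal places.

Γ_L=-0.714286, Γ_S=-0.200000; launch V₁=5·150/250=3.000000
k=0 src: V=3.0000
k=1 load: inc=3.000000, refl=3.000000·-0.714286=-2.1429; V=0.000000+3.000000+-2.142857=0.8571
k=2 src: inc=-2.142857, refl=-2.142857·-0.200000=0.4286; V=3.000000+-2.142857+0.428571=1.2857
k=3 load: inc=0.428571, refl=0.428571·-0.714286=-0.3061; V=0.857143+0.428571+-0.306122=0.9796
k=4 src: inc=-0.306122, refl=-0.306122·-0.200000=0.0612; V=1.285714+-0.306122+0.061224=1.0408

0 0 source 3.0000
1 4 load 0.8571
2 8 source 1.2857
3 12 load 0.9796
4 16 source 1.0408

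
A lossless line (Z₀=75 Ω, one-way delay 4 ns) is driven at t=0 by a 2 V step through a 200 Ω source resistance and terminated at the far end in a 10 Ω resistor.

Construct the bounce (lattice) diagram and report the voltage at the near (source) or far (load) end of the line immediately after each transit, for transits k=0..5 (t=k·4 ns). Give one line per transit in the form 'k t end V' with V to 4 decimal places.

0 0 source 0.5455
1 4 load 0.1283
2 8 source -0.0613
3 12 load 0.0837
4 16 source 0.1496
5 20 load 0.0992

Γ_L=-0.764706, Γ_S=0.454545; launch V₁=2·75/275=0.545455
k=0 src: V=0.5455
k=1 load: inc=0.545455, refl=0.545455·-0.764706=-0.4171; V=0.000000+0.545455+-0.417112=0.1283
k=2 src: inc=-0.417112, refl=-0.417112·0.454545=-0.1896; V=0.545455+-0.417112+-0.189596=-0.0613
k=3 load: inc=-0.189596, refl=-0.189596·-0.764706=0.1450; V=0.128342+-0.189596+0.144986=0.0837
k=4 src: inc=0.144986, refl=0.144986·0.454545=0.0659; V=-0.061254+0.144986+0.065903=0.1496
k=5 load: inc=0.065903, refl=0.065903·-0.764706=-0.0504; V=0.083731+0.065903+-0.050396=0.0992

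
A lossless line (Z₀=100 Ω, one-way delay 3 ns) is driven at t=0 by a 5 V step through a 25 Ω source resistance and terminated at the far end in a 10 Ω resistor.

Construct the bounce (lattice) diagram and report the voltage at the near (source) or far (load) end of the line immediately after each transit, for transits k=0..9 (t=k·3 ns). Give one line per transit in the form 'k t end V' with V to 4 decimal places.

Γ_L=-0.818182, Γ_S=-0.600000; launch V₁=5·100/125=4.000000
k=0 src: V=4.0000
k=1 load: inc=4.000000, refl=4.000000·-0.818182=-3.2727; V=0.000000+4.000000+-3.272727=0.7273
k=2 src: inc=-3.272727, refl=-3.272727·-0.600000=1.9636; V=4.000000+-3.272727+1.963636=2.6909
k=3 load: inc=1.963636, refl=1.963636·-0.818182=-1.6066; V=0.727273+1.963636+-1.606612=1.0843
k=4 src: inc=-1.606612, refl=-1.606612·-0.600000=0.9640; V=2.690909+-1.606612+0.963967=2.0483
k=5 load: inc=0.963967, refl=0.963967·-0.818182=-0.7887; V=1.084298+0.963967+-0.788700=1.2596
k=6 src: inc=-0.788700, refl=-0.788700·-0.600000=0.4732; V=2.048264+-0.788700+0.473220=1.7328
k=7 load: inc=0.473220, refl=0.473220·-0.818182=-0.3872; V=1.259564+0.473220+-0.387180=1.3456
k=8 src: inc=-0.387180, refl=-0.387180·-0.600000=0.2323; V=1.732784+-0.387180+0.232308=1.5779
k=9 load: inc=0.232308, refl=0.232308·-0.818182=-0.1901; V=1.345604+0.232308+-0.190070=1.3878

0 0 source 4.0000
1 3 load 0.7273
2 6 source 2.6909
3 9 load 1.0843
4 12 source 2.0483
5 15 load 1.2596
6 18 source 1.7328
7 21 load 1.3456
8 24 source 1.5779
9 27 load 1.3878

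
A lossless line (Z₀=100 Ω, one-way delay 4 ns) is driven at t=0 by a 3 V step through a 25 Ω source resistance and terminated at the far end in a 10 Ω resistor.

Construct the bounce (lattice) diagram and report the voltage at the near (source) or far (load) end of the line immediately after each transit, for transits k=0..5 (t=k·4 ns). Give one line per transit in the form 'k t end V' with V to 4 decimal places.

0 0 source 2.4000
1 4 load 0.4364
2 8 source 1.6145
3 12 load 0.6506
4 16 source 1.2290
5 20 load 0.7557

Γ_L=-0.818182, Γ_S=-0.600000; launch V₁=3·100/125=2.400000
k=0 src: V=2.4000
k=1 load: inc=2.400000, refl=2.400000·-0.818182=-1.9636; V=0.000000+2.400000+-1.963636=0.4364
k=2 src: inc=-1.963636, refl=-1.963636·-0.600000=1.1782; V=2.400000+-1.963636+1.178182=1.6145
k=3 load: inc=1.178182, refl=1.178182·-0.818182=-0.9640; V=0.436364+1.178182+-0.963967=0.6506
k=4 src: inc=-0.963967, refl=-0.963967·-0.600000=0.5784; V=1.614545+-0.963967+0.578380=1.2290
k=5 load: inc=0.578380, refl=0.578380·-0.818182=-0.4732; V=0.650579+0.578380+-0.473220=0.7557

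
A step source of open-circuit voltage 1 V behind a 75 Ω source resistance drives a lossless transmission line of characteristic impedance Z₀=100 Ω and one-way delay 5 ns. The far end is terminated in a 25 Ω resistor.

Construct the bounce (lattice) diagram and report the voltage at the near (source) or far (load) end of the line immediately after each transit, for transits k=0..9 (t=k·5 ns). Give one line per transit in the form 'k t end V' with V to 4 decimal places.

0 0 source 0.5714
1 5 load 0.2286
2 10 source 0.2776
3 15 load 0.2482
4 20 source 0.2524
5 25 load 0.2498
6 30 source 0.2502
7 35 load 0.2500
8 40 source 0.2500
9 45 load 0.2500

Γ_L=-0.600000, Γ_S=-0.142857; launch V₁=1·100/175=0.571429
k=0 src: V=0.5714
k=1 load: inc=0.571429, refl=0.571429·-0.600000=-0.3429; V=0.000000+0.571429+-0.342857=0.2286
k=2 src: inc=-0.342857, refl=-0.342857·-0.142857=0.0490; V=0.571429+-0.342857+0.048980=0.2776
k=3 load: inc=0.048980, refl=0.048980·-0.600000=-0.0294; V=0.228571+0.048980+-0.029388=0.2482
k=4 src: inc=-0.029388, refl=-0.029388·-0.142857=0.0042; V=0.277551+-0.029388+0.004198=0.2524
k=5 load: inc=0.004198, refl=0.004198·-0.600000=-0.0025; V=0.248163+0.004198+-0.002519=0.2498
k=6 src: inc=-0.002519, refl=-0.002519·-0.142857=0.0004; V=0.252362+-0.002519+0.000360=0.2502
k=7 load: inc=0.000360, refl=0.000360·-0.600000=-0.0002; V=0.249843+0.000360+-0.000216=0.2500
k=8 src: inc=-0.000216, refl=-0.000216·-0.142857=0.0000; V=0.250202+-0.000216+0.000031=0.2500
k=9 load: inc=0.000031, refl=0.000031·-0.600000=-0.0000; V=0.249987+0.000031+-0.000019=0.2500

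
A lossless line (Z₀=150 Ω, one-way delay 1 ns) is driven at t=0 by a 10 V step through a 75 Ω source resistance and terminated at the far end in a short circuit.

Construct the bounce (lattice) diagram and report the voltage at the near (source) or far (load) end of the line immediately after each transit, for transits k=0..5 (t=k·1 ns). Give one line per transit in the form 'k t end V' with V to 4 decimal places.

0 0 source 6.6667
1 1 load 0.0000
2 2 source 2.2222
3 3 load 0.0000
4 4 source 0.7407
5 5 load 0.0000

Γ_L=-1.000000, Γ_S=-0.333333; launch V₁=10·150/225=6.666667
k=0 src: V=6.6667
k=1 load: inc=6.666667, refl=6.666667·-1.000000=-6.6667; V=0.000000+6.666667+-6.666667=0.0000
k=2 src: inc=-6.666667, refl=-6.666667·-0.333333=2.2222; V=6.666667+-6.666667+2.222222=2.2222
k=3 load: inc=2.222222, refl=2.222222·-1.000000=-2.2222; V=0.000000+2.222222+-2.222222=0.0000
k=4 src: inc=-2.222222, refl=-2.222222·-0.333333=0.7407; V=2.222222+-2.222222+0.740741=0.7407
k=5 load: inc=0.740741, refl=0.740741·-1.000000=-0.7407; V=0.000000+0.740741+-0.740741=0.0000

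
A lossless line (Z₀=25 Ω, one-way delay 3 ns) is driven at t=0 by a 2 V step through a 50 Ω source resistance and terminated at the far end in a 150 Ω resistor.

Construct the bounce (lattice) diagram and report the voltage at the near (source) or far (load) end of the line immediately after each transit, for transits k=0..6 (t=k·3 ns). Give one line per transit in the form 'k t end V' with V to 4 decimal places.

Γ_L=0.714286, Γ_S=0.333333; launch V₁=2·25/75=0.666667
k=0 src: V=0.6667
k=1 load: inc=0.666667, refl=0.666667·0.714286=0.4762; V=0.000000+0.666667+0.476190=1.1429
k=2 src: inc=0.476190, refl=0.476190·0.333333=0.1587; V=0.666667+0.476190+0.158730=1.3016
k=3 load: inc=0.158730, refl=0.158730·0.714286=0.1134; V=1.142857+0.158730+0.113379=1.4150
k=4 src: inc=0.113379, refl=0.113379·0.333333=0.0378; V=1.301587+0.113379+0.037793=1.4528
k=5 load: inc=0.037793, refl=0.037793·0.714286=0.0270; V=1.414966+0.037793+0.026995=1.4798
k=6 src: inc=0.026995, refl=0.026995·0.333333=0.0090; V=1.452759+0.026995+0.008998=1.4888

0 0 source 0.6667
1 3 load 1.1429
2 6 source 1.3016
3 9 load 1.4150
4 12 source 1.4528
5 15 load 1.4798
6 18 source 1.4888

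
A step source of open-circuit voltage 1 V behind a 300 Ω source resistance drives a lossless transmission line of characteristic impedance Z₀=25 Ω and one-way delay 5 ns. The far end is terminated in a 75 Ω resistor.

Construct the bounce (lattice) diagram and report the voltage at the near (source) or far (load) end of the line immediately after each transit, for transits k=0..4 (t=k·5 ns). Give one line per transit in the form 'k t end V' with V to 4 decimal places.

Γ_L=0.500000, Γ_S=0.846154; launch V₁=1·25/325=0.076923
k=0 src: V=0.0769
k=1 load: inc=0.076923, refl=0.076923·0.500000=0.0385; V=0.000000+0.076923+0.038462=0.1154
k=2 src: inc=0.038462, refl=0.038462·0.846154=0.0325; V=0.076923+0.038462+0.032544=0.1479
k=3 load: inc=0.032544, refl=0.032544·0.500000=0.0163; V=0.115385+0.032544+0.016272=0.1642
k=4 src: inc=0.016272, refl=0.016272·0.846154=0.0138; V=0.147929+0.016272+0.013769=0.1780

0 0 source 0.0769
1 5 load 0.1154
2 10 source 0.1479
3 15 load 0.1642
4 20 source 0.1780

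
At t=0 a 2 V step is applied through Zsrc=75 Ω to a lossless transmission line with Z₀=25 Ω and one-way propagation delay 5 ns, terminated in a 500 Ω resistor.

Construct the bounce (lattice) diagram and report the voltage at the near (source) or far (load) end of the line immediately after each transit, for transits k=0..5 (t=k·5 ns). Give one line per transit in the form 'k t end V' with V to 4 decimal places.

Γ_L=0.904762, Γ_S=0.500000; launch V₁=2·25/100=0.500000
k=0 src: V=0.5000
k=1 load: inc=0.500000, refl=0.500000·0.904762=0.4524; V=0.000000+0.500000+0.452381=0.9524
k=2 src: inc=0.452381, refl=0.452381·0.500000=0.2262; V=0.500000+0.452381+0.226190=1.1786
k=3 load: inc=0.226190, refl=0.226190·0.904762=0.2046; V=0.952381+0.226190+0.204649=1.3832
k=4 src: inc=0.204649, refl=0.204649·0.500000=0.1023; V=1.178571+0.204649+0.102324=1.4855
k=5 load: inc=0.102324, refl=0.102324·0.904762=0.0926; V=1.383220+0.102324+0.092579=1.5781

0 0 source 0.5000
1 5 load 0.9524
2 10 source 1.1786
3 15 load 1.3832
4 20 source 1.4855
5 25 load 1.5781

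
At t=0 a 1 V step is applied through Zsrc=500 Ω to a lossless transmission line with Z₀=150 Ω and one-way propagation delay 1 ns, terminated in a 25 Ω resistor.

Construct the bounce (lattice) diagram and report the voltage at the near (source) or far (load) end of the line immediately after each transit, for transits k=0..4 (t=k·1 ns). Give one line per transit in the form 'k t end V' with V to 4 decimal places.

0 0 source 0.2308
1 1 load 0.0659
2 2 source -0.0228
3 3 load 0.0406
4 4 source 0.0747

Γ_L=-0.714286, Γ_S=0.538462; launch V₁=1·150/650=0.230769
k=0 src: V=0.2308
k=1 load: inc=0.230769, refl=0.230769·-0.714286=-0.1648; V=0.000000+0.230769+-0.164835=0.0659
k=2 src: inc=-0.164835, refl=-0.164835·0.538462=-0.0888; V=0.230769+-0.164835+-0.088757=-0.0228
k=3 load: inc=-0.088757, refl=-0.088757·-0.714286=0.0634; V=0.065934+-0.088757+0.063398=0.0406
k=4 src: inc=0.063398, refl=0.063398·0.538462=0.0341; V=-0.022823+0.063398+0.034137=0.0747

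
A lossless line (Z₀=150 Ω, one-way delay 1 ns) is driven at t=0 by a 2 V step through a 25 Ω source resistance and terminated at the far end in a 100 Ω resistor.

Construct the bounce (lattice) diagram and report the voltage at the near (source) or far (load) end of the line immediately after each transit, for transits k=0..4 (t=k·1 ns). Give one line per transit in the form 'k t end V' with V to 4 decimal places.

Γ_L=-0.200000, Γ_S=-0.714286; launch V₁=2·150/175=1.714286
k=0 src: V=1.7143
k=1 load: inc=1.714286, refl=1.714286·-0.200000=-0.3429; V=0.000000+1.714286+-0.342857=1.3714
k=2 src: inc=-0.342857, refl=-0.342857·-0.714286=0.2449; V=1.714286+-0.342857+0.244898=1.6163
k=3 load: inc=0.244898, refl=0.244898·-0.200000=-0.0490; V=1.371429+0.244898+-0.048980=1.5673
k=4 src: inc=-0.048980, refl=-0.048980·-0.714286=0.0350; V=1.616327+-0.048980+0.034985=1.6023

0 0 source 1.7143
1 1 load 1.3714
2 2 source 1.6163
3 3 load 1.5673
4 4 source 1.6023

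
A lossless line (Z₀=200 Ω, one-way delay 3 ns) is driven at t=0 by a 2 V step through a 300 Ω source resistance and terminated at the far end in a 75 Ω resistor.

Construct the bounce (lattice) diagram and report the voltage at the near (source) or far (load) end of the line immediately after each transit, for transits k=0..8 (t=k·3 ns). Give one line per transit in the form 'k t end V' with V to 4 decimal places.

0 0 source 0.8000
1 3 load 0.4364
2 6 source 0.3636
3 9 load 0.3967
4 12 source 0.4033
5 15 load 0.4003
6 18 source 0.3997
7 21 load 0.4000
8 24 source 0.4000

Γ_L=-0.454545, Γ_S=0.200000; launch V₁=2·200/500=0.800000
k=0 src: V=0.8000
k=1 load: inc=0.800000, refl=0.800000·-0.454545=-0.3636; V=0.000000+0.800000+-0.363636=0.4364
k=2 src: inc=-0.363636, refl=-0.363636·0.200000=-0.0727; V=0.800000+-0.363636+-0.072727=0.3636
k=3 load: inc=-0.072727, refl=-0.072727·-0.454545=0.0331; V=0.436364+-0.072727+0.033058=0.3967
k=4 src: inc=0.033058, refl=0.033058·0.200000=0.0066; V=0.363636+0.033058+0.006612=0.4033
k=5 load: inc=0.006612, refl=0.006612·-0.454545=-0.0030; V=0.396694+0.006612+-0.003005=0.4003
k=6 src: inc=-0.003005, refl=-0.003005·0.200000=-0.0006; V=0.403306+-0.003005+-0.000601=0.3997
k=7 load: inc=-0.000601, refl=-0.000601·-0.454545=0.0003; V=0.400301+-0.000601+0.000273=0.4000
k=8 src: inc=0.000273, refl=0.000273·0.200000=0.0001; V=0.399699+0.000273+0.000055=0.4000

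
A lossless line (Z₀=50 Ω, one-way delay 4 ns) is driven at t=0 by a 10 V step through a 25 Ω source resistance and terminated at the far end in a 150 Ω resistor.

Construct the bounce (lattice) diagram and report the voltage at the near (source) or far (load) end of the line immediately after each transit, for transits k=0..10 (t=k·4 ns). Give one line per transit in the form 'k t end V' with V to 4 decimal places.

0 0 source 6.6667
1 4 load 10.0000
2 8 source 8.8889
3 12 load 8.3333
4 16 source 8.5185
5 20 load 8.6111
6 24 source 8.5802
7 28 load 8.5648
8 32 source 8.5700
9 36 load 8.5725
10 40 source 8.5717

Γ_L=0.500000, Γ_S=-0.333333; launch V₁=10·50/75=6.666667
k=0 src: V=6.6667
k=1 load: inc=6.666667, refl=6.666667·0.500000=3.3333; V=0.000000+6.666667+3.333333=10.0000
k=2 src: inc=3.333333, refl=3.333333·-0.333333=-1.1111; V=6.666667+3.333333+-1.111111=8.8889
k=3 load: inc=-1.111111, refl=-1.111111·0.500000=-0.5556; V=10.000000+-1.111111+-0.555556=8.3333
k=4 src: inc=-0.555556, refl=-0.555556·-0.333333=0.1852; V=8.888889+-0.555556+0.185185=8.5185
k=5 load: inc=0.185185, refl=0.185185·0.500000=0.0926; V=8.333333+0.185185+0.092593=8.6111
k=6 src: inc=0.092593, refl=0.092593·-0.333333=-0.0309; V=8.518519+0.092593+-0.030864=8.5802
k=7 load: inc=-0.030864, refl=-0.030864·0.500000=-0.0154; V=8.611111+-0.030864+-0.015432=8.5648
k=8 src: inc=-0.015432, refl=-0.015432·-0.333333=0.0051; V=8.580247+-0.015432+0.005144=8.5700
k=9 load: inc=0.005144, refl=0.005144·0.500000=0.0026; V=8.564815+0.005144+0.002572=8.5725
k=10 src: inc=0.002572, refl=0.002572·-0.333333=-0.0009; V=8.569959+0.002572+-0.000857=8.5717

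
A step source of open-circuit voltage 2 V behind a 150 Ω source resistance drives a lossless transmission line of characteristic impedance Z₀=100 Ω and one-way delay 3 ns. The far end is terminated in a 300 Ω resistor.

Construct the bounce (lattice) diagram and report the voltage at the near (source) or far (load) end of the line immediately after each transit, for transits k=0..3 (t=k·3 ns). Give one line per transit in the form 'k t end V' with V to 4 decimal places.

Γ_L=0.500000, Γ_S=0.200000; launch V₁=2·100/250=0.800000
k=0 src: V=0.8000
k=1 load: inc=0.800000, refl=0.800000·0.500000=0.4000; V=0.000000+0.800000+0.400000=1.2000
k=2 src: inc=0.400000, refl=0.400000·0.200000=0.0800; V=0.800000+0.400000+0.080000=1.2800
k=3 load: inc=0.080000, refl=0.080000·0.500000=0.0400; V=1.200000+0.080000+0.040000=1.3200

0 0 source 0.8000
1 3 load 1.2000
2 6 source 1.2800
3 9 load 1.3200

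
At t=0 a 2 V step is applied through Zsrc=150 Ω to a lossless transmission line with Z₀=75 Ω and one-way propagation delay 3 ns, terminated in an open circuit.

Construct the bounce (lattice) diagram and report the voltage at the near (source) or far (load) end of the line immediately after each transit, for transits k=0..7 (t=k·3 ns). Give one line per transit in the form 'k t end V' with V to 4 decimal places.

0 0 source 0.6667
1 3 load 1.3333
2 6 source 1.5556
3 9 load 1.7778
4 12 source 1.8519
5 15 load 1.9259
6 18 source 1.9506
7 21 load 1.9753

Γ_L=1.000000, Γ_S=0.333333; launch V₁=2·75/225=0.666667
k=0 src: V=0.6667
k=1 load: inc=0.666667, refl=0.666667·1.000000=0.6667; V=0.000000+0.666667+0.666667=1.3333
k=2 src: inc=0.666667, refl=0.666667·0.333333=0.2222; V=0.666667+0.666667+0.222222=1.5556
k=3 load: inc=0.222222, refl=0.222222·1.000000=0.2222; V=1.333333+0.222222+0.222222=1.7778
k=4 src: inc=0.222222, refl=0.222222·0.333333=0.0741; V=1.555556+0.222222+0.074074=1.8519
k=5 load: inc=0.074074, refl=0.074074·1.000000=0.0741; V=1.777778+0.074074+0.074074=1.9259
k=6 src: inc=0.074074, refl=0.074074·0.333333=0.0247; V=1.851852+0.074074+0.024691=1.9506
k=7 load: inc=0.024691, refl=0.024691·1.000000=0.0247; V=1.925926+0.024691+0.024691=1.9753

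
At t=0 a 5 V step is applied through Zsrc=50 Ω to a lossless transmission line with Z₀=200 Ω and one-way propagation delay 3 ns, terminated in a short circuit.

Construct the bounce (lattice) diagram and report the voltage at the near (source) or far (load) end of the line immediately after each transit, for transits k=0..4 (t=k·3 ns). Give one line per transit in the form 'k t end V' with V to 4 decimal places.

0 0 source 4.0000
1 3 load 0.0000
2 6 source 2.4000
3 9 load 0.0000
4 12 source 1.4400

Γ_L=-1.000000, Γ_S=-0.600000; launch V₁=5·200/250=4.000000
k=0 src: V=4.0000
k=1 load: inc=4.000000, refl=4.000000·-1.000000=-4.0000; V=0.000000+4.000000+-4.000000=0.0000
k=2 src: inc=-4.000000, refl=-4.000000·-0.600000=2.4000; V=4.000000+-4.000000+2.400000=2.4000
k=3 load: inc=2.400000, refl=2.400000·-1.000000=-2.4000; V=0.000000+2.400000+-2.400000=0.0000
k=4 src: inc=-2.400000, refl=-2.400000·-0.600000=1.4400; V=2.400000+-2.400000+1.440000=1.4400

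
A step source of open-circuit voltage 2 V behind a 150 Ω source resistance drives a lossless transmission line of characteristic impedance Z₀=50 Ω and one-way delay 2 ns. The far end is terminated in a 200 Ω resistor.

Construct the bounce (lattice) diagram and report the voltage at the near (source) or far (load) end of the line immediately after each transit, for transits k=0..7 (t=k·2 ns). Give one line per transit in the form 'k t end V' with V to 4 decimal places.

Γ_L=0.600000, Γ_S=0.500000; launch V₁=2·50/200=0.500000
k=0 src: V=0.5000
k=1 load: inc=0.500000, refl=0.500000·0.600000=0.3000; V=0.000000+0.500000+0.300000=0.8000
k=2 src: inc=0.300000, refl=0.300000·0.500000=0.1500; V=0.500000+0.300000+0.150000=0.9500
k=3 load: inc=0.150000, refl=0.150000·0.600000=0.0900; V=0.800000+0.150000+0.090000=1.0400
k=4 src: inc=0.090000, refl=0.090000·0.500000=0.0450; V=0.950000+0.090000+0.045000=1.0850
k=5 load: inc=0.045000, refl=0.045000·0.600000=0.0270; V=1.040000+0.045000+0.027000=1.1120
k=6 src: inc=0.027000, refl=0.027000·0.500000=0.0135; V=1.085000+0.027000+0.013500=1.1255
k=7 load: inc=0.013500, refl=0.013500·0.600000=0.0081; V=1.112000+0.013500+0.008100=1.1336

0 0 source 0.5000
1 2 load 0.8000
2 4 source 0.9500
3 6 load 1.0400
4 8 source 1.0850
5 10 load 1.1120
6 12 source 1.1255
7 14 load 1.1336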